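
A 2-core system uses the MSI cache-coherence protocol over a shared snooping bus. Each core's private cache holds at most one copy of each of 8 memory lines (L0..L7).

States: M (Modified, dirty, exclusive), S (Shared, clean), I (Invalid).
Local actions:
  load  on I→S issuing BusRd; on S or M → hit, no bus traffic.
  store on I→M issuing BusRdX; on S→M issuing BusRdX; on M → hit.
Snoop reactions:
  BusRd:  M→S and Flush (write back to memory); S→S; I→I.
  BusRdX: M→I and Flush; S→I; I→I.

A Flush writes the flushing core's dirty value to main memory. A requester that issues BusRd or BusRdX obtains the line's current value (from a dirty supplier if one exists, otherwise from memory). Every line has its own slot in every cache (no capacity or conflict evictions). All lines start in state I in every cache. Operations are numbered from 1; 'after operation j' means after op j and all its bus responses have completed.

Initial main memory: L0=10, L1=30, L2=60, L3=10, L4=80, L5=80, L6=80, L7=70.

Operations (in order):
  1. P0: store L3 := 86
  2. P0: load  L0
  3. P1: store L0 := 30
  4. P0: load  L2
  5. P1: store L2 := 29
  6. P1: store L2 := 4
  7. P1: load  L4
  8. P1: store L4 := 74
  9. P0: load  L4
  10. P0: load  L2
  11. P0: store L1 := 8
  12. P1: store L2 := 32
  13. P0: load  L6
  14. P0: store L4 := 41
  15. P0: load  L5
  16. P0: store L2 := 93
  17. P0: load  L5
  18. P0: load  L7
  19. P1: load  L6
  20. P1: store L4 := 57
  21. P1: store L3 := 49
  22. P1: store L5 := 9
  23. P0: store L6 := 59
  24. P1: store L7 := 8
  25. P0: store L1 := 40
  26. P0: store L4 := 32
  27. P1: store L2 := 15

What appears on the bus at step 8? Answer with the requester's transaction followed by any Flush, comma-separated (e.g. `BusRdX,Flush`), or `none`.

bus = BusRdX

step 1: P0: store L3 := 86  ⟶  MI  (L3)  txn=BusRdX  M[L3]=10
step 2: P0: load  L0  ⟶  SI  (L0)  txn=BusRd  M[L0]=10
step 3: P1: store L0 := 30  ⟶  IM  (L0)  txn=BusRdX  M[L0]=10
step 4: P0: load  L2  ⟶  SI  (L2)  txn=BusRd  M[L2]=60
step 5: P1: store L2 := 29  ⟶  IM  (L2)  txn=BusRdX  M[L2]=60
step 6: P1: store L2 := 4  ⟶  IM  (L2)  txn=∅  M[L2]=60
step 7: P1: load  L4  ⟶  IS  (L4)  txn=BusRd  M[L4]=80
step 8: P1: store L4 := 74  ⟶  IM  (L4)  txn=BusRdX  M[L4]=80
step 9: P0: load  L4  ⟶  SS  (L4)  txn=BusRd+Flush  M[L4]=74
step 10: P0: load  L2  ⟶  SS  (L2)  txn=BusRd+Flush  M[L2]=4
step 11: P0: store L1 := 8  ⟶  MI  (L1)  txn=BusRdX  M[L1]=30
step 12: P1: store L2 := 32  ⟶  IM  (L2)  txn=BusRdX  M[L2]=4
step 13: P0: load  L6  ⟶  SI  (L6)  txn=BusRd  M[L6]=80
step 14: P0: store L4 := 41  ⟶  MI  (L4)  txn=BusRdX  M[L4]=74
step 15: P0: load  L5  ⟶  SI  (L5)  txn=BusRd  M[L5]=80
step 16: P0: store L2 := 93  ⟶  MI  (L2)  txn=BusRdX+Flush  M[L2]=32
step 17: P0: load  L5  ⟶  SI  (L5)  txn=∅  M[L5]=80
step 18: P0: load  L7  ⟶  SI  (L7)  txn=BusRd  M[L7]=70
step 19: P1: load  L6  ⟶  SS  (L6)  txn=BusRd  M[L6]=80
step 20: P1: store L4 := 57  ⟶  IM  (L4)  txn=BusRdX+Flush  M[L4]=41
step 21: P1: store L3 := 49  ⟶  IM  (L3)  txn=BusRdX+Flush  M[L3]=86
step 22: P1: store L5 := 9  ⟶  IM  (L5)  txn=BusRdX  M[L5]=80
step 23: P0: store L6 := 59  ⟶  MI  (L6)  txn=BusRdX  M[L6]=80
step 24: P1: store L7 := 8  ⟶  IM  (L7)  txn=BusRdX  M[L7]=70
step 25: P0: store L1 := 40  ⟶  MI  (L1)  txn=∅  M[L1]=30
step 26: P0: store L4 := 32  ⟶  MI  (L4)  txn=BusRdX+Flush  M[L4]=57
step 27: P1: store L2 := 15  ⟶  IM  (L2)  txn=BusRdX+Flush  M[L2]=93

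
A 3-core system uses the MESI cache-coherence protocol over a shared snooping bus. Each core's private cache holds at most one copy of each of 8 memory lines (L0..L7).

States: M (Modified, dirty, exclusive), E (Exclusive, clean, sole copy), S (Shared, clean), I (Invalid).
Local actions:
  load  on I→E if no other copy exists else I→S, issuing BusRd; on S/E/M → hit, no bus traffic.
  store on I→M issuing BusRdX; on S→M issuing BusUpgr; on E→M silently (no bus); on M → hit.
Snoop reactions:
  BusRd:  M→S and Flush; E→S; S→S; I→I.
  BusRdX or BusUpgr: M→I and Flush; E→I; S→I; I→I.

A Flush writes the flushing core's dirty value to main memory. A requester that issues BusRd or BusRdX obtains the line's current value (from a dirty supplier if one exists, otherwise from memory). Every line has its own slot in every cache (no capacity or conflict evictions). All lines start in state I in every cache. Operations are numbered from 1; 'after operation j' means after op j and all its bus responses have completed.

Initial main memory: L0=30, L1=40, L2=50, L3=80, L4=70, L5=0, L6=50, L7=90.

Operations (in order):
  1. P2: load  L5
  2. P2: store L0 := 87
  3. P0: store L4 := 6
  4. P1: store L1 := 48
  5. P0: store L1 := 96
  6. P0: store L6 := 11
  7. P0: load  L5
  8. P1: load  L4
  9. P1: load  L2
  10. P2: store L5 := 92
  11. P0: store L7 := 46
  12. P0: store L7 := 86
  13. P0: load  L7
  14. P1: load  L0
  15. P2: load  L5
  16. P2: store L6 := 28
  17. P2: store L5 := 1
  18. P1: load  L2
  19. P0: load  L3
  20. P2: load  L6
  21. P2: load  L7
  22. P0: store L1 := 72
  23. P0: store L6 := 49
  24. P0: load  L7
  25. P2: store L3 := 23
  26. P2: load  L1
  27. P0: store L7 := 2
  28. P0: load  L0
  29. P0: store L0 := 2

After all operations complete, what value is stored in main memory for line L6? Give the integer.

1. P2: load  L5  bus=[BusRd]  L5: P0=I P1=I P2=E  mem[L5]=0
2. P2: store L0 := 87  bus=[BusRdX]  L0: P0=I P1=I P2=M  mem[L0]=30
3. P0: store L4 := 6  bus=[BusRdX]  L4: P0=M P1=I P2=I  mem[L4]=70
4. P1: store L1 := 48  bus=[BusRdX]  L1: P0=I P1=M P2=I  mem[L1]=40
5. P0: store L1 := 96  bus=[BusRdX,Flush]  L1: P0=M P1=I P2=I  mem[L1]=48
6. P0: store L6 := 11  bus=[BusRdX]  L6: P0=M P1=I P2=I  mem[L6]=50
7. P0: load  L5  bus=[BusRd]  L5: P0=S P1=I P2=S  mem[L5]=0
8. P1: load  L4  bus=[BusRd,Flush]  L4: P0=S P1=S P2=I  mem[L4]=6
9. P1: load  L2  bus=[BusRd]  L2: P0=I P1=E P2=I  mem[L2]=50
10. P2: store L5 := 92  bus=[BusUpgr]  L5: P0=I P1=I P2=M  mem[L5]=0
11. P0: store L7 := 46  bus=[BusRdX]  L7: P0=M P1=I P2=I  mem[L7]=90
12. P0: store L7 := 86  bus=[-]  L7: P0=M P1=I P2=I  mem[L7]=90
13. P0: load  L7  bus=[-]  L7: P0=M P1=I P2=I  mem[L7]=90
14. P1: load  L0  bus=[BusRd,Flush]  L0: P0=I P1=S P2=S  mem[L0]=87
15. P2: load  L5  bus=[-]  L5: P0=I P1=I P2=M  mem[L5]=0
16. P2: store L6 := 28  bus=[BusRdX,Flush]  L6: P0=I P1=I P2=M  mem[L6]=11
17. P2: store L5 := 1  bus=[-]  L5: P0=I P1=I P2=M  mem[L5]=0
18. P1: load  L2  bus=[-]  L2: P0=I P1=E P2=I  mem[L2]=50
19. P0: load  L3  bus=[BusRd]  L3: P0=E P1=I P2=I  mem[L3]=80
20. P2: load  L6  bus=[-]  L6: P0=I P1=I P2=M  mem[L6]=11
21. P2: load  L7  bus=[BusRd,Flush]  L7: P0=S P1=I P2=S  mem[L7]=86
22. P0: store L1 := 72  bus=[-]  L1: P0=M P1=I P2=I  mem[L1]=48
23. P0: store L6 := 49  bus=[BusRdX,Flush]  L6: P0=M P1=I P2=I  mem[L6]=28
24. P0: load  L7  bus=[-]  L7: P0=S P1=I P2=S  mem[L7]=86
25. P2: store L3 := 23  bus=[BusRdX]  L3: P0=I P1=I P2=M  mem[L3]=80
26. P2: load  L1  bus=[BusRd,Flush]  L1: P0=S P1=I P2=S  mem[L1]=72
27. P0: store L7 := 2  bus=[BusUpgr]  L7: P0=M P1=I P2=I  mem[L7]=86
28. P0: load  L0  bus=[BusRd]  L0: P0=S P1=S P2=S  mem[L0]=87
29. P0: store L0 := 2  bus=[BusUpgr]  L0: P0=M P1=I P2=I  mem[L0]=87

memory[L6] = 28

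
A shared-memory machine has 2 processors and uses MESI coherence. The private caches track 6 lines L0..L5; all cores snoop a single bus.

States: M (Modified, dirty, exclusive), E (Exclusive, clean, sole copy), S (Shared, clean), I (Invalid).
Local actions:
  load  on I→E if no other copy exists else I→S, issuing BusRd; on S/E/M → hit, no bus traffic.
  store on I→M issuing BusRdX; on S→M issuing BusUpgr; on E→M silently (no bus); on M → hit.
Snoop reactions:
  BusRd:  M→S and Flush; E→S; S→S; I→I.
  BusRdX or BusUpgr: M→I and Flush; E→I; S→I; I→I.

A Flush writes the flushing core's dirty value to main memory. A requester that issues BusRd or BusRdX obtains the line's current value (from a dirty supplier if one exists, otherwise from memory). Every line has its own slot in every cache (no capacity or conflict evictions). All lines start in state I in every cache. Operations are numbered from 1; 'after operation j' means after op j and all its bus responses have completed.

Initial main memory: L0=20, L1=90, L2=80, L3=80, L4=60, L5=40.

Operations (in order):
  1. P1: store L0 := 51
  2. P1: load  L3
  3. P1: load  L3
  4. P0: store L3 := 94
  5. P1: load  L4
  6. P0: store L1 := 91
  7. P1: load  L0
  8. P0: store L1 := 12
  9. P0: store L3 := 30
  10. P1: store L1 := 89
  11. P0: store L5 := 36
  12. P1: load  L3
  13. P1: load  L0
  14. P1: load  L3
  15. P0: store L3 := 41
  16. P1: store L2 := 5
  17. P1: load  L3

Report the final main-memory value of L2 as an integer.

  op1 P1: store L0 := 51 → I/M on L0; bus BusRdX; mem=20
  op2 P1: load  L3 → I/E on L3; bus BusRd; mem=80
  op3 P1: load  L3 → I/E on L3; bus (none); mem=80
  op4 P0: store L3 := 94 → M/I on L3; bus BusRdX; mem=80
  op5 P1: load  L4 → I/E on L4; bus BusRd; mem=60
  op6 P0: store L1 := 91 → M/I on L1; bus BusRdX; mem=90
  op7 P1: load  L0 → I/M on L0; bus (none); mem=20
  op8 P0: store L1 := 12 → M/I on L1; bus (none); mem=90
  op9 P0: store L3 := 30 → M/I on L3; bus (none); mem=80
  op10 P1: store L1 := 89 → I/M on L1; bus BusRdX Flush; mem=12
  op11 P0: store L5 := 36 → M/I on L5; bus BusRdX; mem=40
  op12 P1: load  L3 → S/S on L3; bus BusRd Flush; mem=30
  op13 P1: load  L0 → I/M on L0; bus (none); mem=20
  op14 P1: load  L3 → S/S on L3; bus (none); mem=30
  op15 P0: store L3 := 41 → M/I on L3; bus BusUpgr; mem=30
  op16 P1: store L2 := 5 → I/M on L2; bus BusRdX; mem=80
  op17 P1: load  L3 → S/S on L3; bus BusRd Flush; mem=41

memory[L2] = 80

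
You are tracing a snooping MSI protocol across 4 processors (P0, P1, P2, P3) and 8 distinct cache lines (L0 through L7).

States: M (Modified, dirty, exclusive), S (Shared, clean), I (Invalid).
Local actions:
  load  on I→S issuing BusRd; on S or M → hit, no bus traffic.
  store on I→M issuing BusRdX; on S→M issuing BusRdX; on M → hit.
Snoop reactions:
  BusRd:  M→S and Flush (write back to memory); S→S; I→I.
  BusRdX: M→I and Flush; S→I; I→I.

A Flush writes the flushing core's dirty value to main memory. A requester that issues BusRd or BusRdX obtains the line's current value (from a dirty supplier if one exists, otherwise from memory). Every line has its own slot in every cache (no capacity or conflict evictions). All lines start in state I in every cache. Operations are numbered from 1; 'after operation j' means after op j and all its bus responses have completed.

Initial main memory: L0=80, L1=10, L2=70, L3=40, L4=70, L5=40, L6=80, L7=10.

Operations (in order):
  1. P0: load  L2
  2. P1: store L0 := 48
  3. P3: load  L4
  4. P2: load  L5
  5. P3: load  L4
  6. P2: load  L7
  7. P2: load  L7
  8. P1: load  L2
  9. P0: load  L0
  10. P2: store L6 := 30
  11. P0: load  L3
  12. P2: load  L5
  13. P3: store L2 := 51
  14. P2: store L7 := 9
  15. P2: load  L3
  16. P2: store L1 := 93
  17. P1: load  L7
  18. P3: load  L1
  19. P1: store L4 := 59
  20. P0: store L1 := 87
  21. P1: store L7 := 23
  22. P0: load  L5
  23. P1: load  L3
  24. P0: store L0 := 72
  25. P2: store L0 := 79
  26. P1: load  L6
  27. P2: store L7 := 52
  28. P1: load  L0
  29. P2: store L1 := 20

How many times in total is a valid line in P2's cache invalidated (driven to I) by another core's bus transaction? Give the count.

invalidations = 2

[1] P0: load  L2 | P0:S(70), P1:I, P2:I, P3:I | bus: BusRd
[2] P1: store L0 := 48 | P0:I, P1:M(48), P2:I, P3:I | bus: BusRdX
[3] P3: load  L4 | P0:I, P1:I, P2:I, P3:S(70) | bus: BusRd
[4] P2: load  L5 | P0:I, P1:I, P2:S(40), P3:I | bus: BusRd
[5] P3: load  L4 | P0:I, P1:I, P2:I, P3:S(70) | bus: none
[6] P2: load  L7 | P0:I, P1:I, P2:S(10), P3:I | bus: BusRd
[7] P2: load  L7 | P0:I, P1:I, P2:S(10), P3:I | bus: none
[8] P1: load  L2 | P0:S(70), P1:S(70), P2:I, P3:I | bus: BusRd
[9] P0: load  L0 | P0:S(48), P1:S(48), P2:I, P3:I | bus: BusRd,Flush
[10] P2: store L6 := 30 | P0:I, P1:I, P2:M(30), P3:I | bus: BusRdX
[11] P0: load  L3 | P0:S(40), P1:I, P2:I, P3:I | bus: BusRd
[12] P2: load  L5 | P0:I, P1:I, P2:S(40), P3:I | bus: none
[13] P3: store L2 := 51 | P0:I, P1:I, P2:I, P3:M(51) | bus: BusRdX
[14] P2: store L7 := 9 | P0:I, P1:I, P2:M(9), P3:I | bus: BusRdX
[15] P2: load  L3 | P0:S(40), P1:I, P2:S(40), P3:I | bus: BusRd
[16] P2: store L1 := 93 | P0:I, P1:I, P2:M(93), P3:I | bus: BusRdX
[17] P1: load  L7 | P0:I, P1:S(9), P2:S(9), P3:I | bus: BusRd,Flush
[18] P3: load  L1 | P0:I, P1:I, P2:S(93), P3:S(93) | bus: BusRd,Flush
[19] P1: store L4 := 59 | P0:I, P1:M(59), P2:I, P3:I | bus: BusRdX
[20] P0: store L1 := 87 | P0:M(87), P1:I, P2:I, P3:I | bus: BusRdX
[21] P1: store L7 := 23 | P0:I, P1:M(23), P2:I, P3:I | bus: BusRdX
[22] P0: load  L5 | P0:S(40), P1:I, P2:S(40), P3:I | bus: BusRd
[23] P1: load  L3 | P0:S(40), P1:S(40), P2:S(40), P3:I | bus: BusRd
[24] P0: store L0 := 72 | P0:M(72), P1:I, P2:I, P3:I | bus: BusRdX
[25] P2: store L0 := 79 | P0:I, P1:I, P2:M(79), P3:I | bus: BusRdX,Flush
[26] P1: load  L6 | P0:I, P1:S(30), P2:S(30), P3:I | bus: BusRd,Flush
[27] P2: store L7 := 52 | P0:I, P1:I, P2:M(52), P3:I | bus: BusRdX,Flush
[28] P1: load  L0 | P0:I, P1:S(79), P2:S(79), P3:I | bus: BusRd,Flush
[29] P2: store L1 := 20 | P0:I, P1:I, P2:M(20), P3:I | bus: BusRdX,Flush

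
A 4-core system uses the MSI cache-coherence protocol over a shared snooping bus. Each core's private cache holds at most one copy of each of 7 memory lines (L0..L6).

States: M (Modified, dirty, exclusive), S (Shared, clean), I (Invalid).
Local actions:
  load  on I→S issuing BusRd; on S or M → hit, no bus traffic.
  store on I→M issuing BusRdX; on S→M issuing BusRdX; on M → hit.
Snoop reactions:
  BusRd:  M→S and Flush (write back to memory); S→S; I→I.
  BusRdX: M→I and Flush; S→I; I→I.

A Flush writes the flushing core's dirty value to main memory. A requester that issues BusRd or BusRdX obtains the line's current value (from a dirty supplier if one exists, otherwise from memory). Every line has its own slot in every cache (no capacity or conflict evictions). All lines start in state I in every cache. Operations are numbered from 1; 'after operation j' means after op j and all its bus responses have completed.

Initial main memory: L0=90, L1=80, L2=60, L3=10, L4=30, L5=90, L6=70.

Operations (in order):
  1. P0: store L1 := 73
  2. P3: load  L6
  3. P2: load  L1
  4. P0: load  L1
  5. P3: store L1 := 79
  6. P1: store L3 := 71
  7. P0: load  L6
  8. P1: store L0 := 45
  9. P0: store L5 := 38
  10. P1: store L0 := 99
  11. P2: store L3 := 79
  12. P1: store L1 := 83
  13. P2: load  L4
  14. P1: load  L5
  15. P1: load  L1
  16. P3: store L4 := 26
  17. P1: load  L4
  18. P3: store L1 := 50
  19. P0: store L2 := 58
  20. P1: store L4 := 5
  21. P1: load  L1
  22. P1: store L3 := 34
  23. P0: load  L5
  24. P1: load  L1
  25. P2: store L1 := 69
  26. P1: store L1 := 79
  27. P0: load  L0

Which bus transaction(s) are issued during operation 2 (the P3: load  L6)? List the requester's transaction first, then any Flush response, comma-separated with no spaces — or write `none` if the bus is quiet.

1. P0: store L1 := 73  bus=[BusRdX]  L1: P0=M P1=I P2=I P3=I  mem[L1]=80
2. P3: load  L6  bus=[BusRd]  L6: P0=I P1=I P2=I P3=S  mem[L6]=70
3. P2: load  L1  bus=[BusRd,Flush]  L1: P0=S P1=I P2=S P3=I  mem[L1]=73
4. P0: load  L1  bus=[-]  L1: P0=S P1=I P2=S P3=I  mem[L1]=73
5. P3: store L1 := 79  bus=[BusRdX]  L1: P0=I P1=I P2=I P3=M  mem[L1]=73
6. P1: store L3 := 71  bus=[BusRdX]  L3: P0=I P1=M P2=I P3=I  mem[L3]=10
7. P0: load  L6  bus=[BusRd]  L6: P0=S P1=I P2=I P3=S  mem[L6]=70
8. P1: store L0 := 45  bus=[BusRdX]  L0: P0=I P1=M P2=I P3=I  mem[L0]=90
9. P0: store L5 := 38  bus=[BusRdX]  L5: P0=M P1=I P2=I P3=I  mem[L5]=90
10. P1: store L0 := 99  bus=[-]  L0: P0=I P1=M P2=I P3=I  mem[L0]=90
11. P2: store L3 := 79  bus=[BusRdX,Flush]  L3: P0=I P1=I P2=M P3=I  mem[L3]=71
12. P1: store L1 := 83  bus=[BusRdX,Flush]  L1: P0=I P1=M P2=I P3=I  mem[L1]=79
13. P2: load  L4  bus=[BusRd]  L4: P0=I P1=I P2=S P3=I  mem[L4]=30
14. P1: load  L5  bus=[BusRd,Flush]  L5: P0=S P1=S P2=I P3=I  mem[L5]=38
15. P1: load  L1  bus=[-]  L1: P0=I P1=M P2=I P3=I  mem[L1]=79
16. P3: store L4 := 26  bus=[BusRdX]  L4: P0=I P1=I P2=I P3=M  mem[L4]=30
17. P1: load  L4  bus=[BusRd,Flush]  L4: P0=I P1=S P2=I P3=S  mem[L4]=26
18. P3: store L1 := 50  bus=[BusRdX,Flush]  L1: P0=I P1=I P2=I P3=M  mem[L1]=83
19. P0: store L2 := 58  bus=[BusRdX]  L2: P0=M P1=I P2=I P3=I  mem[L2]=60
20. P1: store L4 := 5  bus=[BusRdX]  L4: P0=I P1=M P2=I P3=I  mem[L4]=26
21. P1: load  L1  bus=[BusRd,Flush]  L1: P0=I P1=S P2=I P3=S  mem[L1]=50
22. P1: store L3 := 34  bus=[BusRdX,Flush]  L3: P0=I P1=M P2=I P3=I  mem[L3]=79
23. P0: load  L5  bus=[-]  L5: P0=S P1=S P2=I P3=I  mem[L5]=38
24. P1: load  L1  bus=[-]  L1: P0=I P1=S P2=I P3=S  mem[L1]=50
25. P2: store L1 := 69  bus=[BusRdX]  L1: P0=I P1=I P2=M P3=I  mem[L1]=50
26. P1: store L1 := 79  bus=[BusRdX,Flush]  L1: P0=I P1=M P2=I P3=I  mem[L1]=69
27. P0: load  L0  bus=[BusRd,Flush]  L0: P0=S P1=S P2=I P3=I  mem[L0]=99

bus = BusRd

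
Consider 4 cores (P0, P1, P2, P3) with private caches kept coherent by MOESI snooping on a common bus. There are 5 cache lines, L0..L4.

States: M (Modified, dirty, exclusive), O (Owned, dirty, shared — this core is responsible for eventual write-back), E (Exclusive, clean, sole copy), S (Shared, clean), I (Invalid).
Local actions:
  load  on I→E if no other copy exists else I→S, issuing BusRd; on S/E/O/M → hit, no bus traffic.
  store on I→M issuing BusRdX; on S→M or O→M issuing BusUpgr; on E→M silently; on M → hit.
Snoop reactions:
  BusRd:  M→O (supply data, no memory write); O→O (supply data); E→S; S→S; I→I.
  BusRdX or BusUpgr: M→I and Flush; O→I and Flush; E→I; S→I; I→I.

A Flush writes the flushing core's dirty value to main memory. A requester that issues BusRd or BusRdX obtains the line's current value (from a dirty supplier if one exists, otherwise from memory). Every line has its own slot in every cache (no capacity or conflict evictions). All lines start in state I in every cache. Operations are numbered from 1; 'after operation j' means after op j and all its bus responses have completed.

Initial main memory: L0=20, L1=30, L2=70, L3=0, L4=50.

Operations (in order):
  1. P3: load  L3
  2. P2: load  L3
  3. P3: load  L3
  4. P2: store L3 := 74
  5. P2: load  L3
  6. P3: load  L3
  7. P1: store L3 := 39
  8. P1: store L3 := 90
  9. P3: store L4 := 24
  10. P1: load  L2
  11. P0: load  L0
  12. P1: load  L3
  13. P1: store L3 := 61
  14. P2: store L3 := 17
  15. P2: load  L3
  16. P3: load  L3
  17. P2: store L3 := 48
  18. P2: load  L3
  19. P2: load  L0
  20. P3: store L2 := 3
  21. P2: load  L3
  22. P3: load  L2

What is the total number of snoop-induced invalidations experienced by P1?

invalidations = 2

  op1 P3: load  L3 → I/I/I/E on L3; bus BusRd; mem=0
  op2 P2: load  L3 → I/I/S/S on L3; bus BusRd; mem=0
  op3 P3: load  L3 → I/I/S/S on L3; bus (none); mem=0
  op4 P2: store L3 := 74 → I/I/M/I on L3; bus BusUpgr; mem=0
  op5 P2: load  L3 → I/I/M/I on L3; bus (none); mem=0
  op6 P3: load  L3 → I/I/O/S on L3; bus BusRd; mem=0
  op7 P1: store L3 := 39 → I/M/I/I on L3; bus BusRdX Flush; mem=74
  op8 P1: store L3 := 90 → I/M/I/I on L3; bus (none); mem=74
  op9 P3: store L4 := 24 → I/I/I/M on L4; bus BusRdX; mem=50
  op10 P1: load  L2 → I/E/I/I on L2; bus BusRd; mem=70
  op11 P0: load  L0 → E/I/I/I on L0; bus BusRd; mem=20
  op12 P1: load  L3 → I/M/I/I on L3; bus (none); mem=74
  op13 P1: store L3 := 61 → I/M/I/I on L3; bus (none); mem=74
  op14 P2: store L3 := 17 → I/I/M/I on L3; bus BusRdX Flush; mem=61
  op15 P2: load  L3 → I/I/M/I on L3; bus (none); mem=61
  op16 P3: load  L3 → I/I/O/S on L3; bus BusRd; mem=61
  op17 P2: store L3 := 48 → I/I/M/I on L3; bus BusUpgr; mem=61
  op18 P2: load  L3 → I/I/M/I on L3; bus (none); mem=61
  op19 P2: load  L0 → S/I/S/I on L0; bus BusRd; mem=20
  op20 P3: store L2 := 3 → I/I/I/M on L2; bus BusRdX; mem=70
  op21 P2: load  L3 → I/I/M/I on L3; bus (none); mem=61
  op22 P3: load  L2 → I/I/I/M on L2; bus (none); mem=70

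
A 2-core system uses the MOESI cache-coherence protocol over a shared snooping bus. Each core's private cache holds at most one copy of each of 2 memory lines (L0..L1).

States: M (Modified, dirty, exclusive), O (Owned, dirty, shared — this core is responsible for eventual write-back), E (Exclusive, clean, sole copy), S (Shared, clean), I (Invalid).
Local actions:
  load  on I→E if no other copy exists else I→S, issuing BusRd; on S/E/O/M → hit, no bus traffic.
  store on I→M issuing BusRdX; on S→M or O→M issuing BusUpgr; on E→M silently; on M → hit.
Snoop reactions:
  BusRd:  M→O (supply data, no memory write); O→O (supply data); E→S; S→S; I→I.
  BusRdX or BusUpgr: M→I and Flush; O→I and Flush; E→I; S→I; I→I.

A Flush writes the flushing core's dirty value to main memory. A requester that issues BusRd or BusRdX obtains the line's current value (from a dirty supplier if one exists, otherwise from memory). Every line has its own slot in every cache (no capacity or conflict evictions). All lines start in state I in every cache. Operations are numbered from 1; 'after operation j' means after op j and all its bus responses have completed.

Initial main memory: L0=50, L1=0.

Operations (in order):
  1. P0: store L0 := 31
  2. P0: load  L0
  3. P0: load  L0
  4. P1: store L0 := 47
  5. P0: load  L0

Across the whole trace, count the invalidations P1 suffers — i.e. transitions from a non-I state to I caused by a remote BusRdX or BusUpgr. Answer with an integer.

invalidations = 0

1. P0: store L0 := 31  bus=[BusRdX]  L0: P0=M P1=I  mem[L0]=50
2. P0: load  L0  bus=[-]  L0: P0=M P1=I  mem[L0]=50
3. P0: load  L0  bus=[-]  L0: P0=M P1=I  mem[L0]=50
4. P1: store L0 := 47  bus=[BusRdX,Flush]  L0: P0=I P1=M  mem[L0]=31
5. P0: load  L0  bus=[BusRd]  L0: P0=S P1=O  mem[L0]=31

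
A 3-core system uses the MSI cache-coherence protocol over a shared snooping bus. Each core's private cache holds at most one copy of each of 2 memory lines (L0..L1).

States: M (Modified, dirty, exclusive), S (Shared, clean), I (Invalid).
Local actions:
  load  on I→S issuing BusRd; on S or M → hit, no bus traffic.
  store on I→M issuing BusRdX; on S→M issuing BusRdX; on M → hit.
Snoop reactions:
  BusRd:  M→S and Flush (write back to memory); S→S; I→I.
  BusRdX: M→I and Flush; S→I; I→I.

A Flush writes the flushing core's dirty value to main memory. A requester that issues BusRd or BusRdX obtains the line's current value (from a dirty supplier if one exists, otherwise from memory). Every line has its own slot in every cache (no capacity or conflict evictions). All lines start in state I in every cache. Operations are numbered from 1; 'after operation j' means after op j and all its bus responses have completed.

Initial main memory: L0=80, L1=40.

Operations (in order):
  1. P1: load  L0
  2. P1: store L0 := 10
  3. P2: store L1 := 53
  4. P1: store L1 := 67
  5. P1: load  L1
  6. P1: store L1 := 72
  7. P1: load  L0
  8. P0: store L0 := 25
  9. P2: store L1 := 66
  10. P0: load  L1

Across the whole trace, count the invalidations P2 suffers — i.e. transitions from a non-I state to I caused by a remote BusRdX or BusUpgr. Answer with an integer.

invalidations = 1

  op1 P1: load  L0 → I/S/I on L0; bus BusRd; mem=80
  op2 P1: store L0 := 10 → I/M/I on L0; bus BusRdX; mem=80
  op3 P2: store L1 := 53 → I/I/M on L1; bus BusRdX; mem=40
  op4 P1: store L1 := 67 → I/M/I on L1; bus BusRdX Flush; mem=53
  op5 P1: load  L1 → I/M/I on L1; bus (none); mem=53
  op6 P1: store L1 := 72 → I/M/I on L1; bus (none); mem=53
  op7 P1: load  L0 → I/M/I on L0; bus (none); mem=80
  op8 P0: store L0 := 25 → M/I/I on L0; bus BusRdX Flush; mem=10
  op9 P2: store L1 := 66 → I/I/M on L1; bus BusRdX Flush; mem=72
  op10 P0: load  L1 → S/I/S on L1; bus BusRd Flush; mem=66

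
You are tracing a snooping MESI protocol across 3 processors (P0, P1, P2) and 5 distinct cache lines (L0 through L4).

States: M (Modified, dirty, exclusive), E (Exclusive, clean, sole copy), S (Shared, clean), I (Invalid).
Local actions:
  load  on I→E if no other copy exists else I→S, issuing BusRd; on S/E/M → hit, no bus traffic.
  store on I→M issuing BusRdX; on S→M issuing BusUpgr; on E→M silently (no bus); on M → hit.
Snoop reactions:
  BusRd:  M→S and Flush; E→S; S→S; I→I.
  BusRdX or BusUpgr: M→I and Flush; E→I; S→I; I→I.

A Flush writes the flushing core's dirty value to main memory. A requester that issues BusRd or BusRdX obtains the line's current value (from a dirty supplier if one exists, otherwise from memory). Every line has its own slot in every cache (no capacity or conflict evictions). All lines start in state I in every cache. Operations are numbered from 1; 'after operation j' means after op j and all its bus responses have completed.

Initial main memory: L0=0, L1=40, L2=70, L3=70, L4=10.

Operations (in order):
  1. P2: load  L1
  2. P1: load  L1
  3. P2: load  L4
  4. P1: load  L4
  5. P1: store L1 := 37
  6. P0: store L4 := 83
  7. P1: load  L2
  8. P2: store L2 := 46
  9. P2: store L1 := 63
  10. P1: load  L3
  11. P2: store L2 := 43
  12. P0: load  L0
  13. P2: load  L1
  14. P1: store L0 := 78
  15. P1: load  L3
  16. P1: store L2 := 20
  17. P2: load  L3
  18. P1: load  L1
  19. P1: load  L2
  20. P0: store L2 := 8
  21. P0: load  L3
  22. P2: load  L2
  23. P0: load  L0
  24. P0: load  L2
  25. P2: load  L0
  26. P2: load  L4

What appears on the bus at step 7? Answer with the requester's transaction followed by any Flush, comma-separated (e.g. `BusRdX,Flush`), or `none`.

1. P2: load  L1  bus=[BusRd]  L1: P0=I P1=I P2=E  mem[L1]=40
2. P1: load  L1  bus=[BusRd]  L1: P0=I P1=S P2=S  mem[L1]=40
3. P2: load  L4  bus=[BusRd]  L4: P0=I P1=I P2=E  mem[L4]=10
4. P1: load  L4  bus=[BusRd]  L4: P0=I P1=S P2=S  mem[L4]=10
5. P1: store L1 := 37  bus=[BusUpgr]  L1: P0=I P1=M P2=I  mem[L1]=40
6. P0: store L4 := 83  bus=[BusRdX]  L4: P0=M P1=I P2=I  mem[L4]=10
7. P1: load  L2  bus=[BusRd]  L2: P0=I P1=E P2=I  mem[L2]=70
8. P2: store L2 := 46  bus=[BusRdX]  L2: P0=I P1=I P2=M  mem[L2]=70
9. P2: store L1 := 63  bus=[BusRdX,Flush]  L1: P0=I P1=I P2=M  mem[L1]=37
10. P1: load  L3  bus=[BusRd]  L3: P0=I P1=E P2=I  mem[L3]=70
11. P2: store L2 := 43  bus=[-]  L2: P0=I P1=I P2=M  mem[L2]=70
12. P0: load  L0  bus=[BusRd]  L0: P0=E P1=I P2=I  mem[L0]=0
13. P2: load  L1  bus=[-]  L1: P0=I P1=I P2=M  mem[L1]=37
14. P1: store L0 := 78  bus=[BusRdX]  L0: P0=I P1=M P2=I  mem[L0]=0
15. P1: load  L3  bus=[-]  L3: P0=I P1=E P2=I  mem[L3]=70
16. P1: store L2 := 20  bus=[BusRdX,Flush]  L2: P0=I P1=M P2=I  mem[L2]=43
17. P2: load  L3  bus=[BusRd]  L3: P0=I P1=S P2=S  mem[L3]=70
18. P1: load  L1  bus=[BusRd,Flush]  L1: P0=I P1=S P2=S  mem[L1]=63
19. P1: load  L2  bus=[-]  L2: P0=I P1=M P2=I  mem[L2]=43
20. P0: store L2 := 8  bus=[BusRdX,Flush]  L2: P0=M P1=I P2=I  mem[L2]=20
21. P0: load  L3  bus=[BusRd]  L3: P0=S P1=S P2=S  mem[L3]=70
22. P2: load  L2  bus=[BusRd,Flush]  L2: P0=S P1=I P2=S  mem[L2]=8
23. P0: load  L0  bus=[BusRd,Flush]  L0: P0=S P1=S P2=I  mem[L0]=78
24. P0: load  L2  bus=[-]  L2: P0=S P1=I P2=S  mem[L2]=8
25. P2: load  L0  bus=[BusRd]  L0: P0=S P1=S P2=S  mem[L0]=78
26. P2: load  L4  bus=[BusRd,Flush]  L4: P0=S P1=I P2=S  mem[L4]=83

bus = BusRd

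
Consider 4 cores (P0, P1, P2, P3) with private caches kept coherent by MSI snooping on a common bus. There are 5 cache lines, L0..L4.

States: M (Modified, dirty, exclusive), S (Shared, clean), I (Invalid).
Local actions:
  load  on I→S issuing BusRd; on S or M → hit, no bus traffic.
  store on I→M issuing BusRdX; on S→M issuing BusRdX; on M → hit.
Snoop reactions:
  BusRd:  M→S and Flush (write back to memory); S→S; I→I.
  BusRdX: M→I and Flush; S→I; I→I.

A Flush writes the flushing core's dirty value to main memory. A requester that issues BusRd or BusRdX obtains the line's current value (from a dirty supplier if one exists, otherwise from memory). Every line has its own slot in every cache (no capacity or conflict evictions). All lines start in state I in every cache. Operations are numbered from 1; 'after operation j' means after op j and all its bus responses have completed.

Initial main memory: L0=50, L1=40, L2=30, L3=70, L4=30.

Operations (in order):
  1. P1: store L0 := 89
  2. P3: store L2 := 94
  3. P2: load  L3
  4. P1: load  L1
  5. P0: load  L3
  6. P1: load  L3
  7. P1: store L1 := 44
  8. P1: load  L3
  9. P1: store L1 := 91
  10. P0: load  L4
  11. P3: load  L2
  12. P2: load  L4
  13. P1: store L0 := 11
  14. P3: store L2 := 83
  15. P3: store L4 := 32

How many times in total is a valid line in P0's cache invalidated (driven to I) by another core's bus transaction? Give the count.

[1] P1: store L0 := 89 | P0:I, P1:M(89), P2:I, P3:I | bus: BusRdX
[2] P3: store L2 := 94 | P0:I, P1:I, P2:I, P3:M(94) | bus: BusRdX
[3] P2: load  L3 | P0:I, P1:I, P2:S(70), P3:I | bus: BusRd
[4] P1: load  L1 | P0:I, P1:S(40), P2:I, P3:I | bus: BusRd
[5] P0: load  L3 | P0:S(70), P1:I, P2:S(70), P3:I | bus: BusRd
[6] P1: load  L3 | P0:S(70), P1:S(70), P2:S(70), P3:I | bus: BusRd
[7] P1: store L1 := 44 | P0:I, P1:M(44), P2:I, P3:I | bus: BusRdX
[8] P1: load  L3 | P0:S(70), P1:S(70), P2:S(70), P3:I | bus: none
[9] P1: store L1 := 91 | P0:I, P1:M(91), P2:I, P3:I | bus: none
[10] P0: load  L4 | P0:S(30), P1:I, P2:I, P3:I | bus: BusRd
[11] P3: load  L2 | P0:I, P1:I, P2:I, P3:M(94) | bus: none
[12] P2: load  L4 | P0:S(30), P1:I, P2:S(30), P3:I | bus: BusRd
[13] P1: store L0 := 11 | P0:I, P1:M(11), P2:I, P3:I | bus: none
[14] P3: store L2 := 83 | P0:I, P1:I, P2:I, P3:M(83) | bus: none
[15] P3: store L4 := 32 | P0:I, P1:I, P2:I, P3:M(32) | bus: BusRdX

invalidations = 1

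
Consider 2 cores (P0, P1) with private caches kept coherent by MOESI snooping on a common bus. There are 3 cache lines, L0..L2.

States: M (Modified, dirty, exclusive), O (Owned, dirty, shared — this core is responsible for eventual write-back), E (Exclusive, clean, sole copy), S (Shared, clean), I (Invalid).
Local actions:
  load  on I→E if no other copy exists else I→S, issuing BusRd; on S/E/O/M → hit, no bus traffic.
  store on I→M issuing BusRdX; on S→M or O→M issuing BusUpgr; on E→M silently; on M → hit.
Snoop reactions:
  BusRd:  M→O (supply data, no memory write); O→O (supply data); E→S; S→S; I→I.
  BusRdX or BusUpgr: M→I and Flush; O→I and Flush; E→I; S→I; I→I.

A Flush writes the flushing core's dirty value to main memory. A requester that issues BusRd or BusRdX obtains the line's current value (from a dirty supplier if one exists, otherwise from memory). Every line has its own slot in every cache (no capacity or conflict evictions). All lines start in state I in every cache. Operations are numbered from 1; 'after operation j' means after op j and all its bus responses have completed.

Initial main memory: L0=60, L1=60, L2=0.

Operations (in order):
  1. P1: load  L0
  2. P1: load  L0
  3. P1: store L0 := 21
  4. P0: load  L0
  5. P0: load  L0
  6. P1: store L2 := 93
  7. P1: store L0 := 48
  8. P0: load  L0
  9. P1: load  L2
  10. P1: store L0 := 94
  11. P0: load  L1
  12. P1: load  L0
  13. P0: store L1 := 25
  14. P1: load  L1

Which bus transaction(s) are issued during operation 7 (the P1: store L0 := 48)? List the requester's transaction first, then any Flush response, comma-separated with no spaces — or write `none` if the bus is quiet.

bus = BusUpgr

[1] P1: load  L0 | P0:I, P1:E(60) | bus: BusRd
[2] P1: load  L0 | P0:I, P1:E(60) | bus: none
[3] P1: store L0 := 21 | P0:I, P1:M(21) | bus: none
[4] P0: load  L0 | P0:S(21), P1:O(21) | bus: BusRd
[5] P0: load  L0 | P0:S(21), P1:O(21) | bus: none
[6] P1: store L2 := 93 | P0:I, P1:M(93) | bus: BusRdX
[7] P1: store L0 := 48 | P0:I, P1:M(48) | bus: BusUpgr
[8] P0: load  L0 | P0:S(48), P1:O(48) | bus: BusRd
[9] P1: load  L2 | P0:I, P1:M(93) | bus: none
[10] P1: store L0 := 94 | P0:I, P1:M(94) | bus: BusUpgr
[11] P0: load  L1 | P0:E(60), P1:I | bus: BusRd
[12] P1: load  L0 | P0:I, P1:M(94) | bus: none
[13] P0: store L1 := 25 | P0:M(25), P1:I | bus: none
[14] P1: load  L1 | P0:O(25), P1:S(25) | bus: BusRd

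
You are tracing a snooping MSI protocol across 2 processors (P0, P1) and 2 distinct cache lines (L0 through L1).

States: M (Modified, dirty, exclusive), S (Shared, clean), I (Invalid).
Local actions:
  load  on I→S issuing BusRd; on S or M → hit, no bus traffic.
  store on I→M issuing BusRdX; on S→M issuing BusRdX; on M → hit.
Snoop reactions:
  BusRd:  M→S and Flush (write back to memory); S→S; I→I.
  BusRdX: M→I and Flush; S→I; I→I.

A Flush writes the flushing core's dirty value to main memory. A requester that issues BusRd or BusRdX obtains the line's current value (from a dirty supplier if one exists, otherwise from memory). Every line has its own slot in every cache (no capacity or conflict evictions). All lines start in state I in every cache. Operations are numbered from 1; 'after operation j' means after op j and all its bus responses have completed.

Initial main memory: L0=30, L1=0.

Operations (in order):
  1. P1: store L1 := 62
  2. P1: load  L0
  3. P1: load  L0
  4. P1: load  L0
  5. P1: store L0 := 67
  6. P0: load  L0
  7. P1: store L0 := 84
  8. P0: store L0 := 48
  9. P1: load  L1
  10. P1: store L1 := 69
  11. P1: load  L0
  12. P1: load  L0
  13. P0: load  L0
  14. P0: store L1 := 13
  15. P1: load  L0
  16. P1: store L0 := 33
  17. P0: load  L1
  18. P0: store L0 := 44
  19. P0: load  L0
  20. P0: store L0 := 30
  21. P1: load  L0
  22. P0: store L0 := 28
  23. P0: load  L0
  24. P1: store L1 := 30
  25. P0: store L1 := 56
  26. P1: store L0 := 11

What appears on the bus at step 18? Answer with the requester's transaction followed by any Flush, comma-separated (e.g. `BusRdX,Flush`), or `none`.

[1] P1: store L1 := 62 | P0:I, P1:M(62) | bus: BusRdX
[2] P1: load  L0 | P0:I, P1:S(30) | bus: BusRd
[3] P1: load  L0 | P0:I, P1:S(30) | bus: none
[4] P1: load  L0 | P0:I, P1:S(30) | bus: none
[5] P1: store L0 := 67 | P0:I, P1:M(67) | bus: BusRdX
[6] P0: load  L0 | P0:S(67), P1:S(67) | bus: BusRd,Flush
[7] P1: store L0 := 84 | P0:I, P1:M(84) | bus: BusRdX
[8] P0: store L0 := 48 | P0:M(48), P1:I | bus: BusRdX,Flush
[9] P1: load  L1 | P0:I, P1:M(62) | bus: none
[10] P1: store L1 := 69 | P0:I, P1:M(69) | bus: none
[11] P1: load  L0 | P0:S(48), P1:S(48) | bus: BusRd,Flush
[12] P1: load  L0 | P0:S(48), P1:S(48) | bus: none
[13] P0: load  L0 | P0:S(48), P1:S(48) | bus: none
[14] P0: store L1 := 13 | P0:M(13), P1:I | bus: BusRdX,Flush
[15] P1: load  L0 | P0:S(48), P1:S(48) | bus: none
[16] P1: store L0 := 33 | P0:I, P1:M(33) | bus: BusRdX
[17] P0: load  L1 | P0:M(13), P1:I | bus: none
[18] P0: store L0 := 44 | P0:M(44), P1:I | bus: BusRdX,Flush
[19] P0: load  L0 | P0:M(44), P1:I | bus: none
[20] P0: store L0 := 30 | P0:M(30), P1:I | bus: none
[21] P1: load  L0 | P0:S(30), P1:S(30) | bus: BusRd,Flush
[22] P0: store L0 := 28 | P0:M(28), P1:I | bus: BusRdX
[23] P0: load  L0 | P0:M(28), P1:I | bus: none
[24] P1: store L1 := 30 | P0:I, P1:M(30) | bus: BusRdX,Flush
[25] P0: store L1 := 56 | P0:M(56), P1:I | bus: BusRdX,Flush
[26] P1: store L0 := 11 | P0:I, P1:M(11) | bus: BusRdX,Flush

bus = BusRdX,Flush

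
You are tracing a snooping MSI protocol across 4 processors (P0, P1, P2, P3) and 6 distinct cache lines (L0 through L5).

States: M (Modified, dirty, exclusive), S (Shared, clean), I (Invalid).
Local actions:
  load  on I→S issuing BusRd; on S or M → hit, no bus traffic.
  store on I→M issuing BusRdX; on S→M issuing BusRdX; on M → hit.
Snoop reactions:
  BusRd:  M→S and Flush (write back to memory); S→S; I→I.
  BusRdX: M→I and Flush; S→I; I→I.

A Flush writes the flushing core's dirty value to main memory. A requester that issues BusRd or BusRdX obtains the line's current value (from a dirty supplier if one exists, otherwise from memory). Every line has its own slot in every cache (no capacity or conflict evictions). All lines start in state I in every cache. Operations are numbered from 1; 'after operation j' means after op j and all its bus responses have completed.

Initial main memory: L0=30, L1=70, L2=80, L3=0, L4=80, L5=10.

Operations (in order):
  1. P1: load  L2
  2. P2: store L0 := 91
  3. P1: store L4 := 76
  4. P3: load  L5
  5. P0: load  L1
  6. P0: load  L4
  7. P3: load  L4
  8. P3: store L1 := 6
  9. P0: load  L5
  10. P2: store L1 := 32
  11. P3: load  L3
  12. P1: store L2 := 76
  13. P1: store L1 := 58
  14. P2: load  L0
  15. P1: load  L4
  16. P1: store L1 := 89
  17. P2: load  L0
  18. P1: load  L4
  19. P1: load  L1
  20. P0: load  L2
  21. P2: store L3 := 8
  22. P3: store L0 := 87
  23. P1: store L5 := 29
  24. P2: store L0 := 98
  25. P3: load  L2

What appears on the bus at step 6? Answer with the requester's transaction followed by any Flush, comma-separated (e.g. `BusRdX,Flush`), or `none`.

bus = BusRd,Flush

1. P1: load  L2  bus=[BusRd]  L2: P0=I P1=S P2=I P3=I  mem[L2]=80
2. P2: store L0 := 91  bus=[BusRdX]  L0: P0=I P1=I P2=M P3=I  mem[L0]=30
3. P1: store L4 := 76  bus=[BusRdX]  L4: P0=I P1=M P2=I P3=I  mem[L4]=80
4. P3: load  L5  bus=[BusRd]  L5: P0=I P1=I P2=I P3=S  mem[L5]=10
5. P0: load  L1  bus=[BusRd]  L1: P0=S P1=I P2=I P3=I  mem[L1]=70
6. P0: load  L4  bus=[BusRd,Flush]  L4: P0=S P1=S P2=I P3=I  mem[L4]=76
7. P3: load  L4  bus=[BusRd]  L4: P0=S P1=S P2=I P3=S  mem[L4]=76
8. P3: store L1 := 6  bus=[BusRdX]  L1: P0=I P1=I P2=I P3=M  mem[L1]=70
9. P0: load  L5  bus=[BusRd]  L5: P0=S P1=I P2=I P3=S  mem[L5]=10
10. P2: store L1 := 32  bus=[BusRdX,Flush]  L1: P0=I P1=I P2=M P3=I  mem[L1]=6
11. P3: load  L3  bus=[BusRd]  L3: P0=I P1=I P2=I P3=S  mem[L3]=0
12. P1: store L2 := 76  bus=[BusRdX]  L2: P0=I P1=M P2=I P3=I  mem[L2]=80
13. P1: store L1 := 58  bus=[BusRdX,Flush]  L1: P0=I P1=M P2=I P3=I  mem[L1]=32
14. P2: load  L0  bus=[-]  L0: P0=I P1=I P2=M P3=I  mem[L0]=30
15. P1: load  L4  bus=[-]  L4: P0=S P1=S P2=I P3=S  mem[L4]=76
16. P1: store L1 := 89  bus=[-]  L1: P0=I P1=M P2=I P3=I  mem[L1]=32
17. P2: load  L0  bus=[-]  L0: P0=I P1=I P2=M P3=I  mem[L0]=30
18. P1: load  L4  bus=[-]  L4: P0=S P1=S P2=I P3=S  mem[L4]=76
19. P1: load  L1  bus=[-]  L1: P0=I P1=M P2=I P3=I  mem[L1]=32
20. P0: load  L2  bus=[BusRd,Flush]  L2: P0=S P1=S P2=I P3=I  mem[L2]=76
21. P2: store L3 := 8  bus=[BusRdX]  L3: P0=I P1=I P2=M P3=I  mem[L3]=0
22. P3: store L0 := 87  bus=[BusRdX,Flush]  L0: P0=I P1=I P2=I P3=M  mem[L0]=91
23. P1: store L5 := 29  bus=[BusRdX]  L5: P0=I P1=M P2=I P3=I  mem[L5]=10
24. P2: store L0 := 98  bus=[BusRdX,Flush]  L0: P0=I P1=I P2=M P3=I  mem[L0]=87
25. P3: load  L2  bus=[BusRd]  L2: P0=S P1=S P2=I P3=S  mem[L2]=76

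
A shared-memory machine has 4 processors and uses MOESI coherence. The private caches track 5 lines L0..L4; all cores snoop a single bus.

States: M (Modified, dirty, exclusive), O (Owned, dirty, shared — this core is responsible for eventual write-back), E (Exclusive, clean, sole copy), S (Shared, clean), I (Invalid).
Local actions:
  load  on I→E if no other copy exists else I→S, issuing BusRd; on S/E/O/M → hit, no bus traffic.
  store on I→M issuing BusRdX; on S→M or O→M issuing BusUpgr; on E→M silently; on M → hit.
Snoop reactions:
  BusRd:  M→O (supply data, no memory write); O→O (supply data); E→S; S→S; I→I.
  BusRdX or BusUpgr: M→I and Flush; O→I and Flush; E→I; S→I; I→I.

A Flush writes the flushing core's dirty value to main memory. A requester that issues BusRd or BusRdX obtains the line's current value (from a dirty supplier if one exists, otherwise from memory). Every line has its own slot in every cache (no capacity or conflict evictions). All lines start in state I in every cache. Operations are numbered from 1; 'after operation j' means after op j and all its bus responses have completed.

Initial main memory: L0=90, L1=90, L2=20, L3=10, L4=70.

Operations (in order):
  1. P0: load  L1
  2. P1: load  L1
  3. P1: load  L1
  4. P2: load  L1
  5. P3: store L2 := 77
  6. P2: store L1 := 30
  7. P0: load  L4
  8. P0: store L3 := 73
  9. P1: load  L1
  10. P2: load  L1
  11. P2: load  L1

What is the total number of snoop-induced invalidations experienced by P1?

  op1 P0: load  L1 → E/I/I/I on L1; bus BusRd; mem=90
  op2 P1: load  L1 → S/S/I/I on L1; bus BusRd; mem=90
  op3 P1: load  L1 → S/S/I/I on L1; bus (none); mem=90
  op4 P2: load  L1 → S/S/S/I on L1; bus BusRd; mem=90
  op5 P3: store L2 := 77 → I/I/I/M on L2; bus BusRdX; mem=20
  op6 P2: store L1 := 30 → I/I/M/I on L1; bus BusUpgr; mem=90
  op7 P0: load  L4 → E/I/I/I on L4; bus BusRd; mem=70
  op8 P0: store L3 := 73 → M/I/I/I on L3; bus BusRdX; mem=10
  op9 P1: load  L1 → I/S/O/I on L1; bus BusRd; mem=90
  op10 P2: load  L1 → I/S/O/I on L1; bus (none); mem=90
  op11 P2: load  L1 → I/S/O/I on L1; bus (none); mem=90

invalidations = 1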